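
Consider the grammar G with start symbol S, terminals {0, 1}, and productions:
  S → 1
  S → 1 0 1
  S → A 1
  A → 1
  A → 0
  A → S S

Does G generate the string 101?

S ⇒ 101

yes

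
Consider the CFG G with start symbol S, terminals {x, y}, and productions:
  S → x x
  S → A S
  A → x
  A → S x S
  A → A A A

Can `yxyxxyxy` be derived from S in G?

no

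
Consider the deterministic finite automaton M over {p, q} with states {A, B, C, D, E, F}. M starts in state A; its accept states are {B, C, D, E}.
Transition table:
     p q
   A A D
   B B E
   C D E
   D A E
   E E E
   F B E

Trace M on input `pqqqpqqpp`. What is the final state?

A --p--> A
A --q--> D
D --q--> E
E --q--> E
E --p--> E
E --q--> E
E --q--> E
E --p--> E
E --p--> E

E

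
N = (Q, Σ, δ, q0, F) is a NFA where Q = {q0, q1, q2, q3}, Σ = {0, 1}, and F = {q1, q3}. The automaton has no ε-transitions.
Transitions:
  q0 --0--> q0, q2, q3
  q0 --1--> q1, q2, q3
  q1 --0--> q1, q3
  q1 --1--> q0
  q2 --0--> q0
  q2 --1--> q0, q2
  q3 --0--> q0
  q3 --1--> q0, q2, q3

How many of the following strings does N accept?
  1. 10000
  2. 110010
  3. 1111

10000: accepted
110010: accepted
1111: accepted

3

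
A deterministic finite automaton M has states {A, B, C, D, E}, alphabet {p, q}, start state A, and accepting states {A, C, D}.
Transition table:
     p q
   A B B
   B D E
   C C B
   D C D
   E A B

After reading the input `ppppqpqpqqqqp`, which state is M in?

A

A --p--> B
B --p--> D
D --p--> C
C --p--> C
C --q--> B
B --p--> D
D --q--> D
D --p--> C
C --q--> B
B --q--> E
E --q--> B
B --q--> E
E --p--> A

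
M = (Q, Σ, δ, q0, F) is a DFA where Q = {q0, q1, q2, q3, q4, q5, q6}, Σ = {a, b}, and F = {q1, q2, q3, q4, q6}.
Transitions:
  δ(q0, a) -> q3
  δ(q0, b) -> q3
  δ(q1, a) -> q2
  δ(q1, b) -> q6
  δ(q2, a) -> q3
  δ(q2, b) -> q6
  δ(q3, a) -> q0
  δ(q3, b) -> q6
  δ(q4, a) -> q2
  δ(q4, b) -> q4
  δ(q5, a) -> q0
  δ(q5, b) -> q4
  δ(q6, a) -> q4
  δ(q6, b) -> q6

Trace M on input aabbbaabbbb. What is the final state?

q0 --a--> q3
q3 --a--> q0
q0 --b--> q3
q3 --b--> q6
q6 --b--> q6
q6 --a--> q4
q4 --a--> q2
q2 --b--> q6
q6 --b--> q6
q6 --b--> q6
q6 --b--> q6

q6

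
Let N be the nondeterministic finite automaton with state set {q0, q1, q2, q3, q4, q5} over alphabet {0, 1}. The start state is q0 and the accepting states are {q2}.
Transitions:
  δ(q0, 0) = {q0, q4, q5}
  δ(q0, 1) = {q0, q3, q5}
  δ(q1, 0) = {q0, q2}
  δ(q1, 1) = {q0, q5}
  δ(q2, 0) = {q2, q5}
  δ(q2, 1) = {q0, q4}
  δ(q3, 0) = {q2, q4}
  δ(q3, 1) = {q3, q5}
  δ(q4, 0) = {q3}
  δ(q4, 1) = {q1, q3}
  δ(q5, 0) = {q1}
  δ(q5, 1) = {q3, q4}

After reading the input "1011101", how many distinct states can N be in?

Start: {q0}
read 1: {q0, q3, q5}
read 0: {q0, q1, q2, q4, q5}
read 1: {q0, q1, q3, q4, q5}
read 1: {q0, q1, q3, q4, q5}
read 1: {q0, q1, q3, q4, q5}
read 0: {q0, q1, q2, q3, q4, q5}
read 1: {q0, q1, q3, q4, q5}
Final reachable set {q0, q1, q3, q4, q5} has 5 states.

5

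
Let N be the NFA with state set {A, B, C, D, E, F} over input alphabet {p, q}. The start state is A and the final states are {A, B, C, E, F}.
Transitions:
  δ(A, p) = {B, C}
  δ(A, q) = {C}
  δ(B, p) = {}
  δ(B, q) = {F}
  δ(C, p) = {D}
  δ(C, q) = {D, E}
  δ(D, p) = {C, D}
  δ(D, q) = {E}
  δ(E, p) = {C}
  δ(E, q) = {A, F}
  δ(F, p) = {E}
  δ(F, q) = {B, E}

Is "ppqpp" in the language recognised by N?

Start: {A}
read p: {B, C}
read p: {D}
read q: {E}
read p: {C}
read p: {D}
Reachable ∩ accepting = {} — empty.

rejected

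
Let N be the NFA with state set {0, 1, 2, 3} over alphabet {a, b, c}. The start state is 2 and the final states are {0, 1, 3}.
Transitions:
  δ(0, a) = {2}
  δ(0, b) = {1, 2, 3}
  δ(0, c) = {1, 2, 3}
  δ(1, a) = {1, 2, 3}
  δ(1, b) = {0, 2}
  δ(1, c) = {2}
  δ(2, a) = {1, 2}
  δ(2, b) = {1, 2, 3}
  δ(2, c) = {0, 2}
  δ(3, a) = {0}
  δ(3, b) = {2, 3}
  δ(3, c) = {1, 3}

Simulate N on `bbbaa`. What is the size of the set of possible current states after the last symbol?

Start: {2}
read b: {1, 2, 3}
read b: {0, 1, 2, 3}
read b: {0, 1, 2, 3}
read a: {0, 1, 2, 3}
read a: {0, 1, 2, 3}
Final reachable set {0, 1, 2, 3} has 4 states.

4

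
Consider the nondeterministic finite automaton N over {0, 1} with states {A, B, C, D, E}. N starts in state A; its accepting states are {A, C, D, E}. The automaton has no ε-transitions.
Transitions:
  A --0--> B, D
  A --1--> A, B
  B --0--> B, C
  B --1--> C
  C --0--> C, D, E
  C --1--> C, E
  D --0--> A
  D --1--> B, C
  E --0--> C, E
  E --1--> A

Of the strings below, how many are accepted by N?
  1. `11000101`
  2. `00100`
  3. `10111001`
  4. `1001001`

4

`11000101`: accepted
`00100`: accepted
`10111001`: accepted
`1001001`: accepted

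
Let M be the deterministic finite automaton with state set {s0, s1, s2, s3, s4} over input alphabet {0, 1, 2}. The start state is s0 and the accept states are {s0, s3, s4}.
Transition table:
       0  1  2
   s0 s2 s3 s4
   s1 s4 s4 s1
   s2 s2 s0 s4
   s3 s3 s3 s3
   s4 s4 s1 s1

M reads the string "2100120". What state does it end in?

s0 --2--> s4
s4 --1--> s1
s1 --0--> s4
s4 --0--> s4
s4 --1--> s1
s1 --2--> s1
s1 --0--> s4

s4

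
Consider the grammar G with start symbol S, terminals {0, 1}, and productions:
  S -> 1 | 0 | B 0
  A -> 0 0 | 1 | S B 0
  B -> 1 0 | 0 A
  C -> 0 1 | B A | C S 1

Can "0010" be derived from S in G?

no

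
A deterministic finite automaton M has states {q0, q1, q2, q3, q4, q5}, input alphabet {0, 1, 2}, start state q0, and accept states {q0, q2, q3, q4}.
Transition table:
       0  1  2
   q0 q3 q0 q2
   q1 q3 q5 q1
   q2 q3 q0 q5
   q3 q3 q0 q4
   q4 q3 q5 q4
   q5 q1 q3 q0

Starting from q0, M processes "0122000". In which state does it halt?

q0 --0--> q3
q3 --1--> q0
q0 --2--> q2
q2 --2--> q5
q5 --0--> q1
q1 --0--> q3
q3 --0--> q3

q3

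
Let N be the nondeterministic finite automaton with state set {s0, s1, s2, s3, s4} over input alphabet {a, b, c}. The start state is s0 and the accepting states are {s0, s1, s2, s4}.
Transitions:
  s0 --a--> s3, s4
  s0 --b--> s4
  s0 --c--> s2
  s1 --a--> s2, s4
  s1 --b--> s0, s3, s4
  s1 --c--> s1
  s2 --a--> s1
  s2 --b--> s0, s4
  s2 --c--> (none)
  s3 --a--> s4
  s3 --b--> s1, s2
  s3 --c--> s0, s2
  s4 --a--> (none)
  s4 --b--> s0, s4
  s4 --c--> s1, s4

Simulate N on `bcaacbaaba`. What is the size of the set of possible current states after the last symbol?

Start: {s0}
read b: {s4}
read c: {s1, s4}
read a: {s2, s4}
read a: {s1}
read c: {s1}
read b: {s0, s3, s4}
read a: {s3, s4}
read a: {s4}
read b: {s0, s4}
read a: {s3, s4}
Final reachable set {s3, s4} has 2 states.

2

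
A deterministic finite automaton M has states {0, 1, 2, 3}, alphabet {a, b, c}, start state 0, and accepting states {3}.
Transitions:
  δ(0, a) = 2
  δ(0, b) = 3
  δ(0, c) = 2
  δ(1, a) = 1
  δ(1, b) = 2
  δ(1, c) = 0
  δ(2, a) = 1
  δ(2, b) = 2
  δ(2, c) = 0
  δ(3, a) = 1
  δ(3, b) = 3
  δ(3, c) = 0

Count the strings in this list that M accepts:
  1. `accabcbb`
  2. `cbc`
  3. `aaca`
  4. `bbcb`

`accabcbb`: accepted
`cbc`: rejected
`aaca`: rejected
`bbcb`: accepted

2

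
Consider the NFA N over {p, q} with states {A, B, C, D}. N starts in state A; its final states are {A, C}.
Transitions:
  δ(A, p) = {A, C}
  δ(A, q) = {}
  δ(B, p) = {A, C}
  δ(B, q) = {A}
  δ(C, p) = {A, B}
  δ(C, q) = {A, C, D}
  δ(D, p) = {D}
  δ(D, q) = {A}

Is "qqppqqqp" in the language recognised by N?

Start: {A}
read q: {}
The reachable set is empty and stays empty for the remaining 7 symbols.
Reachable ∩ accepting = {} — empty.

rejected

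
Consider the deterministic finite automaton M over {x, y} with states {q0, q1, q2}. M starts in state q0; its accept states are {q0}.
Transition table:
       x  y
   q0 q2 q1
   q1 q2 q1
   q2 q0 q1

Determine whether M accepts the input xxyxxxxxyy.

q0 --x--> q2
q2 --x--> q0
q0 --y--> q1
q1 --x--> q2
q2 --x--> q0
q0 --x--> q2
q2 --x--> q0
q0 --x--> q2
q2 --y--> q1
q1 --y--> q1
End in state q1, which is not an accepting state.

rejected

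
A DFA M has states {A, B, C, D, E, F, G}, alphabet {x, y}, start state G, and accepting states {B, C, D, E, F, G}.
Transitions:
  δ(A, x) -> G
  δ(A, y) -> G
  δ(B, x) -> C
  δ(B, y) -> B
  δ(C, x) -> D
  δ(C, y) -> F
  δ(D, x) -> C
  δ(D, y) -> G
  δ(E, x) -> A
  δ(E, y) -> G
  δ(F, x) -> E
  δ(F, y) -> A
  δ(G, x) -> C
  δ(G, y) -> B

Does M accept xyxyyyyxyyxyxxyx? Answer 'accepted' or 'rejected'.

G --x--> C
C --y--> F
F --x--> E
E --y--> G
G --y--> B
B --y--> B
B --y--> B
B --x--> C
C --y--> F
F --y--> A
A --x--> G
G --y--> B
B --x--> C
C --x--> D
D --y--> G
G --x--> C
End in state C, which is an accepting state.

accepted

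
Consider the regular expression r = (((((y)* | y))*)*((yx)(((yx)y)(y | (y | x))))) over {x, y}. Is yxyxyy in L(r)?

yes

Split as ε·yxyxyy: ((((y)*|y))*)* matches ε and ((yx)(((yx)y)(y|(y|x)))) matches yxyxyy.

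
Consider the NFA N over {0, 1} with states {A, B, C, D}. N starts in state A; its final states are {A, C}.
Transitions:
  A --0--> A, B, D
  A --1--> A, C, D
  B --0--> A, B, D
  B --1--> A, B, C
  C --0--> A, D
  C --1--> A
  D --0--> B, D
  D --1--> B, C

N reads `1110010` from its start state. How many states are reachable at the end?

Start: {A}
read 1: {A, C, D}
read 1: {A, B, C, D}
read 1: {A, B, C, D}
read 0: {A, B, D}
read 0: {A, B, D}
read 1: {A, B, C, D}
read 0: {A, B, D}
Final reachable set {A, B, D} has 3 states.

3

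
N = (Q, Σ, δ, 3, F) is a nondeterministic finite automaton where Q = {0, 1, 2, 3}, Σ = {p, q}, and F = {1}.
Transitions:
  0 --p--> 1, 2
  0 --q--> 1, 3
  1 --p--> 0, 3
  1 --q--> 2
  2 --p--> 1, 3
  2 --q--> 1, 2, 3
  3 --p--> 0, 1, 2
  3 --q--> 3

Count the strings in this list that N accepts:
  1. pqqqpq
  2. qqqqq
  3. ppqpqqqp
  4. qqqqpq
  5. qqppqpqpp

pqqqpq: accepted
qqqqq: rejected
ppqpqqqp: accepted
qqqqpq: accepted
qqppqpqpp: accepted

4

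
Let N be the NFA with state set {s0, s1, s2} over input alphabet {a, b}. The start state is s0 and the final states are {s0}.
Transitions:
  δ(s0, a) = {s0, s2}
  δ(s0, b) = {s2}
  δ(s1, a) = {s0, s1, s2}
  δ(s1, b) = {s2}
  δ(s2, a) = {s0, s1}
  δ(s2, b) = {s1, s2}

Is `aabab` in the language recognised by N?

rejected

Start: {s0}
read a: {s0, s2}
read a: {s0, s1, s2}
read b: {s1, s2}
read a: {s0, s1, s2}
read b: {s1, s2}
Reachable ∩ accepting = {} — empty.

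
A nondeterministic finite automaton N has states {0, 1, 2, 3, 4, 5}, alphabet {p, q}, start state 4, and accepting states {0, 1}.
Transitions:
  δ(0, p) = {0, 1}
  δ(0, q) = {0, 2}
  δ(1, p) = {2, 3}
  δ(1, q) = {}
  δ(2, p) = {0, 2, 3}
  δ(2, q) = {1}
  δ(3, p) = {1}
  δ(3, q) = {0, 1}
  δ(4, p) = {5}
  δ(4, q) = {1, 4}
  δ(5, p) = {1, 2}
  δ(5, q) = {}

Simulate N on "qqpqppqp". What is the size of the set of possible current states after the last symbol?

Start: {4}
read q: {1, 4}
read q: {1, 4}
read p: {2, 3, 5}
read q: {0, 1}
read p: {0, 1, 2, 3}
read p: {0, 1, 2, 3}
read q: {0, 1, 2}
read p: {0, 1, 2, 3}
Final reachable set {0, 1, 2, 3} has 4 states.

4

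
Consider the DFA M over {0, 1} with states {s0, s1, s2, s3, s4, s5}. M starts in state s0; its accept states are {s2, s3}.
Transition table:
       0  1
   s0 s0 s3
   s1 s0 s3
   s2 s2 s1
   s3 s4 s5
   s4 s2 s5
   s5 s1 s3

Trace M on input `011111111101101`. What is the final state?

s5

s0 --0--> s0
s0 --1--> s3
s3 --1--> s5
s5 --1--> s3
s3 --1--> s5
s5 --1--> s3
s3 --1--> s5
s5 --1--> s3
s3 --1--> s5
s5 --1--> s3
s3 --0--> s4
s4 --1--> s5
s5 --1--> s3
s3 --0--> s4
s4 --1--> s5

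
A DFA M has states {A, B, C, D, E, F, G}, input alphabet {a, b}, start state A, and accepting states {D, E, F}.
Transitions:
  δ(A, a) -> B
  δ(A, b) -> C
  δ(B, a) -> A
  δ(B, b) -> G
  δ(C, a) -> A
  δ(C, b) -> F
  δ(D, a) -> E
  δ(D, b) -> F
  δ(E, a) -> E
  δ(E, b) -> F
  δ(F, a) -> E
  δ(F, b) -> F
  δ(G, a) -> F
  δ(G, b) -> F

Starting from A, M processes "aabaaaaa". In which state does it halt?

A --a--> B
B --a--> A
A --b--> C
C --a--> A
A --a--> B
B --a--> A
A --a--> B
B --a--> A

A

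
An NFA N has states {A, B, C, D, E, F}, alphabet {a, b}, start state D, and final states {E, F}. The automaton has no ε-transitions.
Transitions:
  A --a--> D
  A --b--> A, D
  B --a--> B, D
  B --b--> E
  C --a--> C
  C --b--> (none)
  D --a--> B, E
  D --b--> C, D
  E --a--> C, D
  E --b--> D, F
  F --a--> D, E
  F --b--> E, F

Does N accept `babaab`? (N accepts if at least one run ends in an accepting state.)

Start: {D}
read b: {C, D}
read a: {B, C, E}
read b: {D, E, F}
read a: {B, C, D, E}
read a: {B, C, D, E}
read b: {C, D, E, F}
Reachable ∩ accepting = {E, F} — nonempty.

accepted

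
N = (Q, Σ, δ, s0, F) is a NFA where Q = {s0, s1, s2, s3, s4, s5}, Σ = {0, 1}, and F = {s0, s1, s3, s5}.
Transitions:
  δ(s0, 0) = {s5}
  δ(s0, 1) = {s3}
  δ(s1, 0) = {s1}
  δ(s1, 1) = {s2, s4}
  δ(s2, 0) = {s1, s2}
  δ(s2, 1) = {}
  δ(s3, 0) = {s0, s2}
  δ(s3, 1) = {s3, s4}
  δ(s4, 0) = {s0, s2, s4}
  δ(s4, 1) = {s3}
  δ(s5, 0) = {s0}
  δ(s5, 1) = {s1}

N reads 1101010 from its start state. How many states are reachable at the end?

2

Start: {s0}
read 1: {s3}
read 1: {s3, s4}
read 0: {s0, s2, s4}
read 1: {s3}
read 0: {s0, s2}
read 1: {s3}
read 0: {s0, s2}
Final reachable set {s0, s2} has 2 states.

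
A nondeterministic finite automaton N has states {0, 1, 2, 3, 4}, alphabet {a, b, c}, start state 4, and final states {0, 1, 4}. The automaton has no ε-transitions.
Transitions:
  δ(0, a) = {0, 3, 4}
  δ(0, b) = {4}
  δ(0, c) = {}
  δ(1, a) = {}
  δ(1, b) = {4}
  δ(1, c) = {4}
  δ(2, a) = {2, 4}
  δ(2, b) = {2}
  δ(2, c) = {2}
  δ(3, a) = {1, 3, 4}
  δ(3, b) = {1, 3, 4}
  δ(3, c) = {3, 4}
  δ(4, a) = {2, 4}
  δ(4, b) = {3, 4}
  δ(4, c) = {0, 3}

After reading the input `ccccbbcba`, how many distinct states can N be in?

Start: {4}
read c: {0, 3}
read c: {3, 4}
read c: {0, 3, 4}
read c: {0, 3, 4}
read b: {1, 3, 4}
read b: {1, 3, 4}
read c: {0, 3, 4}
read b: {1, 3, 4}
read a: {1, 2, 3, 4}
Final reachable set {1, 2, 3, 4} has 4 states.

4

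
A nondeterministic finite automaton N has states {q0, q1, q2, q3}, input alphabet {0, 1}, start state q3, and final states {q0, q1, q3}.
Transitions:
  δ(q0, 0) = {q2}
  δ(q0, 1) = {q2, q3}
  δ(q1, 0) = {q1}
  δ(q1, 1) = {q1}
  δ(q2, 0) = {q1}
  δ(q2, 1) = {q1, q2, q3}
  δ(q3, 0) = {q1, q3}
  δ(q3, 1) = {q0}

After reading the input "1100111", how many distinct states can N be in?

Start: {q3}
read 1: {q0}
read 1: {q2, q3}
read 0: {q1, q3}
read 0: {q1, q3}
read 1: {q0, q1}
read 1: {q1, q2, q3}
read 1: {q0, q1, q2, q3}
Final reachable set {q0, q1, q2, q3} has 4 states.

4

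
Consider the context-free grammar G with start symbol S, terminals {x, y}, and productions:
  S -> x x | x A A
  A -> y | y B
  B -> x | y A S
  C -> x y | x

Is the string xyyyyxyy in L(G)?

S ⇒ xAA ⇒ xyA ⇒ xyyB ⇒ xyyyAS ⇒ xyyyyS ⇒ xyyyyxAA ⇒ xyyyyxyA ⇒ xyyyyxyy

yes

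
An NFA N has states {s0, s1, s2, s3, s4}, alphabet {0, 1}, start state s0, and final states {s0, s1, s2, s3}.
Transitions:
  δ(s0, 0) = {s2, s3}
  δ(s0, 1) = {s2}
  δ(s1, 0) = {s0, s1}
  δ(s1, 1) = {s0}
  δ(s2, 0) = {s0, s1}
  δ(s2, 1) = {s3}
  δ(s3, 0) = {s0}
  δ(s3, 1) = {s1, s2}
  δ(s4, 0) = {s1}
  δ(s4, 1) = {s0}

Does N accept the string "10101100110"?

Start: {s0}
read 1: {s2}
read 0: {s0, s1}
read 1: {s0, s2}
read 0: {s0, s1, s2, s3}
read 1: {s0, s1, s2, s3}
read 1: {s0, s1, s2, s3}
read 0: {s0, s1, s2, s3}
read 0: {s0, s1, s2, s3}
read 1: {s0, s1, s2, s3}
read 1: {s0, s1, s2, s3}
read 0: {s0, s1, s2, s3}
Reachable ∩ accepting = {s0, s1, s2, s3} — nonempty.

accepted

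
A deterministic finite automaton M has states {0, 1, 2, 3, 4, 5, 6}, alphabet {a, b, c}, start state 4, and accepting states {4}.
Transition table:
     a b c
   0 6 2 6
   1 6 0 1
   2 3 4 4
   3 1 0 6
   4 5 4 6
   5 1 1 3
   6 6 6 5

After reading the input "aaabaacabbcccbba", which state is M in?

4 --a--> 5
5 --a--> 1
1 --a--> 6
6 --b--> 6
6 --a--> 6
6 --a--> 6
6 --c--> 5
5 --a--> 1
1 --b--> 0
0 --b--> 2
2 --c--> 4
4 --c--> 6
6 --c--> 5
5 --b--> 1
1 --b--> 0
0 --a--> 6

6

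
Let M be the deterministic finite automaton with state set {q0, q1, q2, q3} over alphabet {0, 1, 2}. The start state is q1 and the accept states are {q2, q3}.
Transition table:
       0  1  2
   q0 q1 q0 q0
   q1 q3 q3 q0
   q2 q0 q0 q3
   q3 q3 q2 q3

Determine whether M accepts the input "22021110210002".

q1 --2--> q0
q0 --2--> q0
q0 --0--> q1
q1 --2--> q0
q0 --1--> q0
q0 --1--> q0
q0 --1--> q0
q0 --0--> q1
q1 --2--> q0
q0 --1--> q0
q0 --0--> q1
q1 --0--> q3
q3 --0--> q3
q3 --2--> q3
End in state q3, which is an accepting state.

accepted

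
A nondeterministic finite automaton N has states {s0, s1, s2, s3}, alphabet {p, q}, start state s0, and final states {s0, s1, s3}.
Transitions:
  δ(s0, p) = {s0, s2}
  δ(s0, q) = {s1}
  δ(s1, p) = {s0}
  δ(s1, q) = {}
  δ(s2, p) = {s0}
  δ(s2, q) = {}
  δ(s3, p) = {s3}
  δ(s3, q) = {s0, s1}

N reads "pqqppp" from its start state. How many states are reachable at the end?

0

Start: {s0}
read p: {s0, s2}
read q: {s1}
read q: {}
The reachable set is empty and stays empty for the remaining 3 symbols.
Final reachable set {} has 0 states.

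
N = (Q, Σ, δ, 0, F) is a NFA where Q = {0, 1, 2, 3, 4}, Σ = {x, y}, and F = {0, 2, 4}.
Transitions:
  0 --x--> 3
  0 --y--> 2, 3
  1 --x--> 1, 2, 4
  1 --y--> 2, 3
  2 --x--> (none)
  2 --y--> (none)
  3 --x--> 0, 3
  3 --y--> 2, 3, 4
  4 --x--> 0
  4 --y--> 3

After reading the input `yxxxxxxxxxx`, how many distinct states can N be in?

2

Start: {0}
read y: {2, 3}
read x: {0, 3}
read x: {0, 3}
read x: {0, 3}
read x: {0, 3}
read x: {0, 3}
read x: {0, 3}
read x: {0, 3}
read x: {0, 3}
read x: {0, 3}
read x: {0, 3}
Final reachable set {0, 3} has 2 states.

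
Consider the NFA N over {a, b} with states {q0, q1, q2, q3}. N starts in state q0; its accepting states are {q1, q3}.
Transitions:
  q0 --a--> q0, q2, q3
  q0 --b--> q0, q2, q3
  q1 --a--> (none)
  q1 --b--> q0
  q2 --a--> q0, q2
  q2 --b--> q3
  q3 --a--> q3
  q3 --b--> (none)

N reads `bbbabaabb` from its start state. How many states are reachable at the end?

3

Start: {q0}
read b: {q0, q2, q3}
read b: {q0, q2, q3}
read b: {q0, q2, q3}
read a: {q0, q2, q3}
read b: {q0, q2, q3}
read a: {q0, q2, q3}
read a: {q0, q2, q3}
read b: {q0, q2, q3}
read b: {q0, q2, q3}
Final reachable set {q0, q2, q3} has 3 states.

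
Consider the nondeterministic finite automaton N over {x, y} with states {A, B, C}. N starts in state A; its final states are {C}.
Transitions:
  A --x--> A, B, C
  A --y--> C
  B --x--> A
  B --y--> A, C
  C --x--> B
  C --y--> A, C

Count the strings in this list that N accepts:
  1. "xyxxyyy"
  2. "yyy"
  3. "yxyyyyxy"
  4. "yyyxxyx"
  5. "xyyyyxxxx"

"xyxxyyy": accepted
"yyy": accepted
"yxyyyyxy": accepted
"yyyxxyx": accepted
"xyyyyxxxx": accepted

5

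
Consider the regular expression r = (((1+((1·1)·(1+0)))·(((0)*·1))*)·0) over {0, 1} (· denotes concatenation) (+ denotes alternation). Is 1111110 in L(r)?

Split as 111111·0: ((1+((1·1)·(1+0)))·(((0)*·1))*) matches 111111 and 0 matches 0.

yes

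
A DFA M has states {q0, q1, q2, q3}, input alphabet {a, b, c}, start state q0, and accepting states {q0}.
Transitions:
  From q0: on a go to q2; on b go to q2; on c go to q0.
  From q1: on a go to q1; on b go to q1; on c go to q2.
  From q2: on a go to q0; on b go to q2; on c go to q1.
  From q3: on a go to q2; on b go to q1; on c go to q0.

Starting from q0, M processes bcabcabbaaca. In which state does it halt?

q0 --b--> q2
q2 --c--> q1
q1 --a--> q1
q1 --b--> q1
q1 --c--> q2
q2 --a--> q0
q0 --b--> q2
q2 --b--> q2
q2 --a--> q0
q0 --a--> q2
q2 --c--> q1
q1 --a--> q1

q1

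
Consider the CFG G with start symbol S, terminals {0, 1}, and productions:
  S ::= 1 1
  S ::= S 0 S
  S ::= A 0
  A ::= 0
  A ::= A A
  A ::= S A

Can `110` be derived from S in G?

no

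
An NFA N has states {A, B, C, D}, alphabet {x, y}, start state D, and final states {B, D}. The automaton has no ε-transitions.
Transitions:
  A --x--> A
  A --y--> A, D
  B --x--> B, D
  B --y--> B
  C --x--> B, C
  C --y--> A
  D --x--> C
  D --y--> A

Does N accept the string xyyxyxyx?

Start: {D}
read x: {C}
read y: {A}
read y: {A, D}
read x: {A, C}
read y: {A, D}
read x: {A, C}
read y: {A, D}
read x: {A, C}
Reachable ∩ accepting = {} — empty.

rejected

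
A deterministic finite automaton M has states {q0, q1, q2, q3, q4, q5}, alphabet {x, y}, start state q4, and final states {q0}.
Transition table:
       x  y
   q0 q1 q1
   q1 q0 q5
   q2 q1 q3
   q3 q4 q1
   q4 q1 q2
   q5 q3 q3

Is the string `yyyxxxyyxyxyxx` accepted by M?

rejected

q4 --y--> q2
q2 --y--> q3
q3 --y--> q1
q1 --x--> q0
q0 --x--> q1
q1 --x--> q0
q0 --y--> q1
q1 --y--> q5
q5 --x--> q3
q3 --y--> q1
q1 --x--> q0
q0 --y--> q1
q1 --x--> q0
q0 --x--> q1
End in state q1, which is not an accepting state.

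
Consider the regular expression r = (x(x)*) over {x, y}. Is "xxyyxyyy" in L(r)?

no

No split of xxyyxyyy into u·v has x matching u and (x)* matching v.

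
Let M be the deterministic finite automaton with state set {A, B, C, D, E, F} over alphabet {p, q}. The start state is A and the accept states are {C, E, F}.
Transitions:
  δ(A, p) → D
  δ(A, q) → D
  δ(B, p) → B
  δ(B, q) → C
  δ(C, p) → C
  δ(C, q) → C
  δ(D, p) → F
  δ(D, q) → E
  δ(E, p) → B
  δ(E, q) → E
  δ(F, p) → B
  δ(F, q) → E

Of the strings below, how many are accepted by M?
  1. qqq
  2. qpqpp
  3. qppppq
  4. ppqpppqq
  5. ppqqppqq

qqq: accepted
qpqpp: rejected
qppppq: accepted
ppqpppqq: accepted
ppqqppqq: accepted

4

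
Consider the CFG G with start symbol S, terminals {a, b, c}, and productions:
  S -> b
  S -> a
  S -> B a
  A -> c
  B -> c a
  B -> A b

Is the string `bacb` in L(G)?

no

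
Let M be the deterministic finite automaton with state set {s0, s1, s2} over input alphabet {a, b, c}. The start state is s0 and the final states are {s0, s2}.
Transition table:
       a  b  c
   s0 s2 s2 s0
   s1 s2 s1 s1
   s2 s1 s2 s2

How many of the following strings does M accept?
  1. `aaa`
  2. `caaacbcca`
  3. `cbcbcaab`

2

`aaa`: accepted
`caaacbcca`: rejected
`cbcbcaab`: accepted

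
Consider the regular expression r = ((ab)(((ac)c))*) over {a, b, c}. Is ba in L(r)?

no

No split of ba into u·v has (ab) matching u and (((ac)c))* matching v.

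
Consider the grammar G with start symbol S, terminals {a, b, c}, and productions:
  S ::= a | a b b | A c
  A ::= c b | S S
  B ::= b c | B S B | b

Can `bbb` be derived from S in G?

no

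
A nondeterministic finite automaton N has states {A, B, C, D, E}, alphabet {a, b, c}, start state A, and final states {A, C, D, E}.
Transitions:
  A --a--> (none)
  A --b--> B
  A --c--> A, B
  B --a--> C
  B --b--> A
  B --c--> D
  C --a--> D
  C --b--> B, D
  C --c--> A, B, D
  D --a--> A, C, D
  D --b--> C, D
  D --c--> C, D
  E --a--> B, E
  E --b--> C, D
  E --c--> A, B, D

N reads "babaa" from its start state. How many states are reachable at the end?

Start: {A}
read b: {B}
read a: {C}
read b: {B, D}
read a: {A, C, D}
read a: {A, C, D}
Final reachable set {A, C, D} has 3 states.

3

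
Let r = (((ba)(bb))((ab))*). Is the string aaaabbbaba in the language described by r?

no

No split of aaaabbbaba into u·v has ((ba)(bb)) matching u and ((ab))* matching v.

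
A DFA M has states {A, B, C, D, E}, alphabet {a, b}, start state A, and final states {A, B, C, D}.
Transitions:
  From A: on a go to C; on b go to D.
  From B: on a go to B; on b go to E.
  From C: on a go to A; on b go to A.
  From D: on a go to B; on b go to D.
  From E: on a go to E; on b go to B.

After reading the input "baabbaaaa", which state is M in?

B

A --b--> D
D --a--> B
B --a--> B
B --b--> E
E --b--> B
B --a--> B
B --a--> B
B --a--> B
B --a--> B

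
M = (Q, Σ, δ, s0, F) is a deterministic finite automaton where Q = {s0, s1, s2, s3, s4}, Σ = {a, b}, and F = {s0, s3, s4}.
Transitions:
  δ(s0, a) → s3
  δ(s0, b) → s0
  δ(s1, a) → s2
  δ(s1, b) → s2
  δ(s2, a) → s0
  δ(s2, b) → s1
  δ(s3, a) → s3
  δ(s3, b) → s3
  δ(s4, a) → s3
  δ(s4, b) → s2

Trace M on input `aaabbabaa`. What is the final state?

s0 --a--> s3
s3 --a--> s3
s3 --a--> s3
s3 --b--> s3
s3 --b--> s3
s3 --a--> s3
s3 --b--> s3
s3 --a--> s3
s3 --a--> s3

s3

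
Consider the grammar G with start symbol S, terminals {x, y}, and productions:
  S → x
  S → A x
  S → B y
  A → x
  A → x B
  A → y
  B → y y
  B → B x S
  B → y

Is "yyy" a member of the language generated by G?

yes

S ⇒ By ⇒ yyy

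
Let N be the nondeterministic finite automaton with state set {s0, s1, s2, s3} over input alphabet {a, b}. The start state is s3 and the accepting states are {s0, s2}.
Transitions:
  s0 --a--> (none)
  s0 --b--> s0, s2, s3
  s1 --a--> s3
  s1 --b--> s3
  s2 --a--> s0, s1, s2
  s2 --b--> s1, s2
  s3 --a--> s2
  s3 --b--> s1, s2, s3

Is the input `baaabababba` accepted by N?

accepted

Start: {s3}
read b: {s1, s2, s3}
read a: {s0, s1, s2, s3}
read a: {s0, s1, s2, s3}
read a: {s0, s1, s2, s3}
read b: {s0, s1, s2, s3}
read a: {s0, s1, s2, s3}
read b: {s0, s1, s2, s3}
read a: {s0, s1, s2, s3}
read b: {s0, s1, s2, s3}
read b: {s0, s1, s2, s3}
read a: {s0, s1, s2, s3}
Reachable ∩ accepting = {s0, s2} — nonempty.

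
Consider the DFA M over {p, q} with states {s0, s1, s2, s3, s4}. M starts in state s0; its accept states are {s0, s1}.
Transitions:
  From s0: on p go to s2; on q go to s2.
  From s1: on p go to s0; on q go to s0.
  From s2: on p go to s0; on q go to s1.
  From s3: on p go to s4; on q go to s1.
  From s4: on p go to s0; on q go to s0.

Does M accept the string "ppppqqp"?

s0 --p--> s2
s2 --p--> s0
s0 --p--> s2
s2 --p--> s0
s0 --q--> s2
s2 --q--> s1
s1 --p--> s0
End in state s0, which is an accepting state.

accepted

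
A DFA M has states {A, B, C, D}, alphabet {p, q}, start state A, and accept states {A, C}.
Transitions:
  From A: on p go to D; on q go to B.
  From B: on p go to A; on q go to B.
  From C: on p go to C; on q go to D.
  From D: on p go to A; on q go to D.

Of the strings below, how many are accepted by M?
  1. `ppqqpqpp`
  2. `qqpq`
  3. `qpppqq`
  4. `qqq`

0

`ppqqpqpp`: rejected
`qqpq`: rejected
`qpppqq`: rejected
`qqq`: rejected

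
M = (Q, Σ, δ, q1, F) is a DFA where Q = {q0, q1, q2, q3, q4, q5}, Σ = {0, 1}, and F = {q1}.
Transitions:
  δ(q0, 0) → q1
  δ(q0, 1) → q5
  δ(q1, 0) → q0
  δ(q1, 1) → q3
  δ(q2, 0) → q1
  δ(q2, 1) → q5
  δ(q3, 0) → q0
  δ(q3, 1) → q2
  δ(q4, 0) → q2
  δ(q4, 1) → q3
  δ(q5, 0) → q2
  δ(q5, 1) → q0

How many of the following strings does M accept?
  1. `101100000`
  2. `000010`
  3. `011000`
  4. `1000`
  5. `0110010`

`101100000`: accepted
`000010`: rejected
`011000`: accepted
`1000`: rejected
`0110010`: rejected

2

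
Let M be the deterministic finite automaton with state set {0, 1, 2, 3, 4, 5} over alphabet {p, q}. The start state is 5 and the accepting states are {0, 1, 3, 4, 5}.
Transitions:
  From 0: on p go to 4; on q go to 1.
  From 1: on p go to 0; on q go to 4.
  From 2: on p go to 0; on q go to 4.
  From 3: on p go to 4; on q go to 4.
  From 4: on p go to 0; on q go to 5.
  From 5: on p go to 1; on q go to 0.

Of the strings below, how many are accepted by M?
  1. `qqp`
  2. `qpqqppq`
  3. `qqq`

`qqp`: accepted
`qpqqppq`: accepted
`qqq`: accepted

3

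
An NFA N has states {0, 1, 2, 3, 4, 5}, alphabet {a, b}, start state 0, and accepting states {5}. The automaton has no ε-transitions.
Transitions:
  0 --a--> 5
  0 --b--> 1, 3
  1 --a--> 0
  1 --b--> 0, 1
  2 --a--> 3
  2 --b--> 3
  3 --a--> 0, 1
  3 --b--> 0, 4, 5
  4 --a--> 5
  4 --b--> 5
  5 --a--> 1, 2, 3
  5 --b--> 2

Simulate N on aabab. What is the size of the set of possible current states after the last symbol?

Start: {0}
read a: {5}
read a: {1, 2, 3}
read b: {0, 1, 3, 4, 5}
read a: {0, 1, 2, 3, 5}
read b: {0, 1, 2, 3, 4, 5}
Final reachable set {0, 1, 2, 3, 4, 5} has 6 states.

6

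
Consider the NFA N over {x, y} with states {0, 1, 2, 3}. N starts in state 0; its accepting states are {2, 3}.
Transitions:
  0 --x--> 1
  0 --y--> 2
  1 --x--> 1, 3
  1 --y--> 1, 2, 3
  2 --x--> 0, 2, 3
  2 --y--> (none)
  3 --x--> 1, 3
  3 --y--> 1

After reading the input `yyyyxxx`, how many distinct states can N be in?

Start: {0}
read y: {2}
read y: {}
The reachable set is empty and stays empty for the remaining 5 symbols.
Final reachable set {} has 0 states.

0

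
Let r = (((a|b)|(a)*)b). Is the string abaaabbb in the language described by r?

no

No split of abaaabbb into u·v has ((a|b)|(a)*) matching u and b matching v.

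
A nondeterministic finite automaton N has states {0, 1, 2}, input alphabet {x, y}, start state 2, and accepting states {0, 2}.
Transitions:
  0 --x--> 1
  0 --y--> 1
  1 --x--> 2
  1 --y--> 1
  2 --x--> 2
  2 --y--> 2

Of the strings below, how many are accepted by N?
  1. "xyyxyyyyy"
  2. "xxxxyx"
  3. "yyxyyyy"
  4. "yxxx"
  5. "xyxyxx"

"xyyxyyyyy": accepted
"xxxxyx": accepted
"yyxyyyy": accepted
"yxxx": accepted
"xyxyxx": accepted

5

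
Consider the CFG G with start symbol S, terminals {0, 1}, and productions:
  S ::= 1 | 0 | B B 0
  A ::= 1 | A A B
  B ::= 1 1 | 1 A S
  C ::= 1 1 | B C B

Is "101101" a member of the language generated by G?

no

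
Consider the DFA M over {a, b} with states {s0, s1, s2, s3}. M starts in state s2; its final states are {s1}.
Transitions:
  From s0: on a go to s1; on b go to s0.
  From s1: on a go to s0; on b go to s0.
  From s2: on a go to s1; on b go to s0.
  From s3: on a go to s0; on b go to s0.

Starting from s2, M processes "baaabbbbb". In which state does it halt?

s0

s2 --b--> s0
s0 --a--> s1
s1 --a--> s0
s0 --a--> s1
s1 --b--> s0
s0 --b--> s0
s0 --b--> s0
s0 --b--> s0
s0 --b--> s0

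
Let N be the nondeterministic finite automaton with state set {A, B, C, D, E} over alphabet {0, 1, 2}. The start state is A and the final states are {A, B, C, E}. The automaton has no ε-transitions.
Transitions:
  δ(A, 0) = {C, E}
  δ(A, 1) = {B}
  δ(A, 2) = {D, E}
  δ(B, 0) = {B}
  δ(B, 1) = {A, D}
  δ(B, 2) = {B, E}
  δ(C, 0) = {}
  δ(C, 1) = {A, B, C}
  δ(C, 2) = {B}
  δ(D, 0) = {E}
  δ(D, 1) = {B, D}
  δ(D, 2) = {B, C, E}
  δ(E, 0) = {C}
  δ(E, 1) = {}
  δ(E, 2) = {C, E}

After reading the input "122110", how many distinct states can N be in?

Start: {A}
read 1: {B}
read 2: {B, E}
read 2: {B, C, E}
read 1: {A, B, C, D}
read 1: {A, B, C, D}
read 0: {B, C, E}
Final reachable set {B, C, E} has 3 states.

3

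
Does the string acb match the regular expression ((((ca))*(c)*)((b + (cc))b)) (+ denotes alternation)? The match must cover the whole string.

no

No split of acb into u·v has (((ca))*(c)*) matching u and ((b+(cc))b) matching v.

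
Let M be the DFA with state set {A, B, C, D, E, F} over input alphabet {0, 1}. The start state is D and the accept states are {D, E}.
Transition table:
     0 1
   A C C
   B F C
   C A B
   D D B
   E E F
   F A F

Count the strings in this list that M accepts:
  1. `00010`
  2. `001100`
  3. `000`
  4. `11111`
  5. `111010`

1

`00010`: rejected
`001100`: rejected
`000`: accepted
`11111`: rejected
`111010`: rejected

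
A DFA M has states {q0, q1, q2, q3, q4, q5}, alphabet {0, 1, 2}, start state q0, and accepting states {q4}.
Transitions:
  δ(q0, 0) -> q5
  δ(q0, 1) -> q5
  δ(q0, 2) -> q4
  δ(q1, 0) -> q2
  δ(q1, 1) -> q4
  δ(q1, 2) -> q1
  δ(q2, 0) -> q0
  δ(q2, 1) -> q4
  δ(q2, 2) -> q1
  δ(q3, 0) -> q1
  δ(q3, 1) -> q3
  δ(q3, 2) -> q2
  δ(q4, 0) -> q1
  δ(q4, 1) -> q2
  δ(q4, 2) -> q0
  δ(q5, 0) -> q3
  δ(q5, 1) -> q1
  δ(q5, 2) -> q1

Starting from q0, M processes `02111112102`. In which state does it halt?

q0 --0--> q5
q5 --2--> q1
q1 --1--> q4
q4 --1--> q2
q2 --1--> q4
q4 --1--> q2
q2 --1--> q4
q4 --2--> q0
q0 --1--> q5
q5 --0--> q3
q3 --2--> q2

q2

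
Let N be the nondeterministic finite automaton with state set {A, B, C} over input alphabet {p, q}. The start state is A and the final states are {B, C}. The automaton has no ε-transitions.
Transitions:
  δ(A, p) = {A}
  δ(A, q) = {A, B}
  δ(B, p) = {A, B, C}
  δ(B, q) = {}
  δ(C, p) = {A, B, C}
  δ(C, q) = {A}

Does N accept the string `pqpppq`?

Start: {A}
read p: {A}
read q: {A, B}
read p: {A, B, C}
read p: {A, B, C}
read p: {A, B, C}
read q: {A, B}
Reachable ∩ accepting = {B} — nonempty.

accepted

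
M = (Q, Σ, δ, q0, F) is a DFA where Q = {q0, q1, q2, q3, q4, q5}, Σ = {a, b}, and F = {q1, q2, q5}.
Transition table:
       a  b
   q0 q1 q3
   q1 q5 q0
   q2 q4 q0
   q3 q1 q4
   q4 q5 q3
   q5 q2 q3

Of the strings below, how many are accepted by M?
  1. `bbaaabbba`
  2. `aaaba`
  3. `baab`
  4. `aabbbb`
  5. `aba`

`bbaaabbba`: accepted
`aaaba`: accepted
`baab`: rejected
`aabbbb`: rejected
`aba`: accepted

3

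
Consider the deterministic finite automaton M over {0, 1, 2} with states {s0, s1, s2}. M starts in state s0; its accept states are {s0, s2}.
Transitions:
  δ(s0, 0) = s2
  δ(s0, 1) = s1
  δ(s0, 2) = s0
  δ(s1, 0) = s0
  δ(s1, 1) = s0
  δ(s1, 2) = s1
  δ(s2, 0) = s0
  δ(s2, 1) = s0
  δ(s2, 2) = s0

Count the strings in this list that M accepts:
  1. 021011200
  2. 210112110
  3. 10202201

021011200: accepted
210112110: accepted
10202201: accepted

3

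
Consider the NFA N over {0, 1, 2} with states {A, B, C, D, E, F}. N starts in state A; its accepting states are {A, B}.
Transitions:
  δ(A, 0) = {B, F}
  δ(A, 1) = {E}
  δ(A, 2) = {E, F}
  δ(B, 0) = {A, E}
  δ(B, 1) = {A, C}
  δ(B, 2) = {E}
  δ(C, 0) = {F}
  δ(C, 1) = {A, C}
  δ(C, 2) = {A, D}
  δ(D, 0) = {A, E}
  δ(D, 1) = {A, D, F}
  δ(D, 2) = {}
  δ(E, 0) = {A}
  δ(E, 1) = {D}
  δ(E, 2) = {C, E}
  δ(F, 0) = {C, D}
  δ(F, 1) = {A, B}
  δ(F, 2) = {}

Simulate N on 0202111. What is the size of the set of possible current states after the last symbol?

6

Start: {A}
read 0: {B, F}
read 2: {E}
read 0: {A}
read 2: {E, F}
read 1: {A, B, D}
read 1: {A, C, D, E, F}
read 1: {A, B, C, D, E, F}
Final reachable set {A, B, C, D, E, F} has 6 states.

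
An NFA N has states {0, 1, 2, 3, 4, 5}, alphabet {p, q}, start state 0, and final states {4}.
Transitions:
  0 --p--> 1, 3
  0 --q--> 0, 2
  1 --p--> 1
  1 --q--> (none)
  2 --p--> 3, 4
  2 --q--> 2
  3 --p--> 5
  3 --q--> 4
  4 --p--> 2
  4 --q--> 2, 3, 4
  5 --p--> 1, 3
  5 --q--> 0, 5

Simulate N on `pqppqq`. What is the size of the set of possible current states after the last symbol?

Start: {0}
read p: {1, 3}
read q: {4}
read p: {2}
read p: {3, 4}
read q: {2, 3, 4}
read q: {2, 3, 4}
Final reachable set {2, 3, 4} has 3 states.

3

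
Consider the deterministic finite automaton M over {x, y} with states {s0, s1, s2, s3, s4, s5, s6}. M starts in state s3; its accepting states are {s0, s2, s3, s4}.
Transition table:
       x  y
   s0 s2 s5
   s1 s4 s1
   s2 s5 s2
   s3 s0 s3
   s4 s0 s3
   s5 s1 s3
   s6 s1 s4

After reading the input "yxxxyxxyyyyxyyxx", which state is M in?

s3 --y--> s3
s3 --x--> s0
s0 --x--> s2
s2 --x--> s5
s5 --y--> s3
s3 --x--> s0
s0 --x--> s2
s2 --y--> s2
s2 --y--> s2
s2 --y--> s2
s2 --y--> s2
s2 --x--> s5
s5 --y--> s3
s3 --y--> s3
s3 --x--> s0
s0 --x--> s2

s2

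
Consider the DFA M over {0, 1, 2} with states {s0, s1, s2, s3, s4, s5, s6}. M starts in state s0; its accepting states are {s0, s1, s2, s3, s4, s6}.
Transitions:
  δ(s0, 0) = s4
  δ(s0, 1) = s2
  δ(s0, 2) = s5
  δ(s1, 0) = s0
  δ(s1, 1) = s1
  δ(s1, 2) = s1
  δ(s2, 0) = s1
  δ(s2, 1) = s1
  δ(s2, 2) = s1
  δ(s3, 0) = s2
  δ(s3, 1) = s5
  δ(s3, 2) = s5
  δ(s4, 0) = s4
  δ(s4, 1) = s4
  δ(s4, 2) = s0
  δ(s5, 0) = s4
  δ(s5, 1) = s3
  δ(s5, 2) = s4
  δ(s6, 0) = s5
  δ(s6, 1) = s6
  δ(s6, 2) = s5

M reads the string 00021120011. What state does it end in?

s4

s0 --0--> s4
s4 --0--> s4
s4 --0--> s4
s4 --2--> s0
s0 --1--> s2
s2 --1--> s1
s1 --2--> s1
s1 --0--> s0
s0 --0--> s4
s4 --1--> s4
s4 --1--> s4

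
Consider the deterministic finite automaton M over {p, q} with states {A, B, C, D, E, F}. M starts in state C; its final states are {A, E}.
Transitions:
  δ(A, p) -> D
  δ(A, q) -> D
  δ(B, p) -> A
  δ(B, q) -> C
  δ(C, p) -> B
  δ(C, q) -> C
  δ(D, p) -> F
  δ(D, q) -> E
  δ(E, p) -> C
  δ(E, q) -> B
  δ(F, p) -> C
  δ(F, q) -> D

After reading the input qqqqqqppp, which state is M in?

C --q--> C
C --q--> C
C --q--> C
C --q--> C
C --q--> C
C --q--> C
C --p--> B
B --p--> A
A --p--> D

D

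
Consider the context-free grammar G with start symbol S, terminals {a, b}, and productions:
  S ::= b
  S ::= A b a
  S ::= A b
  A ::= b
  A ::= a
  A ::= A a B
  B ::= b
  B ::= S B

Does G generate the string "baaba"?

no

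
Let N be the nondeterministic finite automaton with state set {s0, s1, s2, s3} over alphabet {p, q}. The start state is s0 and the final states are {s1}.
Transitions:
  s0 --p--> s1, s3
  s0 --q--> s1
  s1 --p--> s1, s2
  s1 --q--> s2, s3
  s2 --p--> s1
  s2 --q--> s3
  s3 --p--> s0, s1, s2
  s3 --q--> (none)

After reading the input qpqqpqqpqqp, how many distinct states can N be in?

Start: {s0}
read q: {s1}
read p: {s1, s2}
read q: {s2, s3}
read q: {s3}
read p: {s0, s1, s2}
read q: {s1, s2, s3}
read q: {s2, s3}
read p: {s0, s1, s2}
read q: {s1, s2, s3}
read q: {s2, s3}
read p: {s0, s1, s2}
Final reachable set {s0, s1, s2} has 3 states.

3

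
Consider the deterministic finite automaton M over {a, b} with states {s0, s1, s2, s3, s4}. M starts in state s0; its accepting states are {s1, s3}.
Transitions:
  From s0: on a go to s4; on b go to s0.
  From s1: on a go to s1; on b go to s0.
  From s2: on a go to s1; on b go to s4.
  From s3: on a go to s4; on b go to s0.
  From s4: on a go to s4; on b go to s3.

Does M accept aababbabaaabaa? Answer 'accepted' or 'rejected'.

s0 --a--> s4
s4 --a--> s4
s4 --b--> s3
s3 --a--> s4
s4 --b--> s3
s3 --b--> s0
s0 --a--> s4
s4 --b--> s3
s3 --a--> s4
s4 --a--> s4
s4 --a--> s4
s4 --b--> s3
s3 --a--> s4
s4 --a--> s4
End in state s4, which is not an accepting state.

rejected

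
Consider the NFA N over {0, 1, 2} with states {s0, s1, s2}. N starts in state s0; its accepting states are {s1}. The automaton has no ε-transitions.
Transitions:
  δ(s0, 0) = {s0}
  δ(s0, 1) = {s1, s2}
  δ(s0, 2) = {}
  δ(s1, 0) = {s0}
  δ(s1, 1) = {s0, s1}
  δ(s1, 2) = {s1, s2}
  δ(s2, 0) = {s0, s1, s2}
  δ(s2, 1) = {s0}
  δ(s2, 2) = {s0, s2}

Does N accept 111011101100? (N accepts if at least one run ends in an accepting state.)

accepted

Start: {s0}
read 1: {s1, s2}
read 1: {s0, s1}
read 1: {s0, s1, s2}
read 0: {s0, s1, s2}
read 1: {s0, s1, s2}
read 1: {s0, s1, s2}
read 1: {s0, s1, s2}
read 0: {s0, s1, s2}
read 1: {s0, s1, s2}
read 1: {s0, s1, s2}
read 0: {s0, s1, s2}
read 0: {s0, s1, s2}
Reachable ∩ accepting = {s1} — nonempty.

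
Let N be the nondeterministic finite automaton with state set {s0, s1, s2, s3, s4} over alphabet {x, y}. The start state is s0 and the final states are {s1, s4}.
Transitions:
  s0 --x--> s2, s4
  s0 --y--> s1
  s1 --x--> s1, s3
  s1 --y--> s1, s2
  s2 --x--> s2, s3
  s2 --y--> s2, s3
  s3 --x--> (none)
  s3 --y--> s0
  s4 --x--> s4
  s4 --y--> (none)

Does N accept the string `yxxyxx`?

Start: {s0}
read y: {s1}
read x: {s1, s3}
read x: {s1, s3}
read y: {s0, s1, s2}
read x: {s1, s2, s3, s4}
read x: {s1, s2, s3, s4}
Reachable ∩ accepting = {s1, s4} — nonempty.

accepted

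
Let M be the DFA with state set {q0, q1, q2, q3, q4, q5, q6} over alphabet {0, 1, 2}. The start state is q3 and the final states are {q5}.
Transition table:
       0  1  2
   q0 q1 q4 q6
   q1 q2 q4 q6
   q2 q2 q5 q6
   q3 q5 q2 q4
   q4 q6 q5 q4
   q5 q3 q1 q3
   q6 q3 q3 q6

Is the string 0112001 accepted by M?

q3 --0--> q5
q5 --1--> q1
q1 --1--> q4
q4 --2--> q4
q4 --0--> q6
q6 --0--> q3
q3 --1--> q2
End in state q2, which is not an accepting state.

rejected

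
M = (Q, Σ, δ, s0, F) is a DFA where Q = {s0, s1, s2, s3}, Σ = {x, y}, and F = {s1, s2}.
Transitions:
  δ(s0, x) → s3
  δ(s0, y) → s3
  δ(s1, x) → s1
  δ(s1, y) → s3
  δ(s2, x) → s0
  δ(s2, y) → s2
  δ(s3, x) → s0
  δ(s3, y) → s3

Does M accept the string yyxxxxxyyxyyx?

rejected

s0 --y--> s3
s3 --y--> s3
s3 --x--> s0
s0 --x--> s3
s3 --x--> s0
s0 --x--> s3
s3 --x--> s0
s0 --y--> s3
s3 --y--> s3
s3 --x--> s0
s0 --y--> s3
s3 --y--> s3
s3 --x--> s0
End in state s0, which is not an accepting state.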